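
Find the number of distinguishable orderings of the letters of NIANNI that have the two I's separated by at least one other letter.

40

Total arrangements of NIANNI: 6!/(3!·2!) = 60.
If the two I's are adjacent, glue them into one block, leaving 5 items to arrange: (5)!/(3!) = 20 ways.
Subtracting, 60 − 20 = 40 arrangements keep the I's apart.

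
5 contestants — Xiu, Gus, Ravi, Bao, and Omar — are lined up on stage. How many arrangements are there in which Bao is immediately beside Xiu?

Place the 3 others and the Bao-Xiu pair as 4 objects in a line; the pair has 2 internal arrangements.
That gives 2 × 4! = 2 × 24 = 48.

48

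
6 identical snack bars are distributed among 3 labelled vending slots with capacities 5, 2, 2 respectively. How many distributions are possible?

8

Without the upper bounds there are C(8,2) = 28 ways to split 6 among 3 vending slots.
Subtract solutions that violate a single cap (substitute x_i' = x_i − (cap_i+1)): x_1 ≥ 6 gives C(2,2) = 1; x_2 ≥ 3 gives C(5,2) = 10; x_3 ≥ 3 gives C(5,2) = 10. Together 21.
Add back pairs where two caps are both exceeded: 0 + 0 + 1 = 1.
By inclusion–exclusion the count is 28 − 21 + 1 = 8.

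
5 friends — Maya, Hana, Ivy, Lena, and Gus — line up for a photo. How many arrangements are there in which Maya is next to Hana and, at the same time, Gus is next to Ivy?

24

Treat {Maya,Hana} as one block (2 orders) and {Gus,Ivy} as another (2 orders).
That leaves 3 units to arrange: 2 × 2 × 3! = 4 × 6 = 24.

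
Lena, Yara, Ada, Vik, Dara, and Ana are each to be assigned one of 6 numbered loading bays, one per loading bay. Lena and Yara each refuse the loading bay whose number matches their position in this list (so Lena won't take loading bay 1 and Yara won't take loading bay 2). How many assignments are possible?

504

Let Aᵢ (for i ∈ {1, 2}) be the placements that put person i in their forbidden loading bay. Any j of these fix j positions, leaving (6−j)! ways to fill the rest, and there are C(2,j) ways to pick which j.
By inclusion–exclusion, the number of valid placements is Σ_{j=0}^{2} (−1)^j C(2,j)·(6−j)!.
Computing: 720 − 240 + 24 = 504.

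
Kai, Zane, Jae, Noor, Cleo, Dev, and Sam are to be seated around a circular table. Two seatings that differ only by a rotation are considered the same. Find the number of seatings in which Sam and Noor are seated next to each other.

Treat {Sam, Noor} as one unit (2 internal orders) and seat the resulting 6 units around the table: (5)! circular arrangements.
So 2 × (5)! = 2 × 120 = 240.

240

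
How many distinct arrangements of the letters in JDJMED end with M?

With the last slot taken by M, it remains to arrange the other 5 letters (JDJED).
Those 5 letters have D appearing twice and J appearing twice, giving (5)!/(2!·2!) = 30.

30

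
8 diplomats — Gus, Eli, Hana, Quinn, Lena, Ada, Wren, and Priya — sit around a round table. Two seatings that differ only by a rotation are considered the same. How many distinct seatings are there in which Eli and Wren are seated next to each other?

Treat {Eli, Wren} as one unit (2 internal orders) and seat the resulting 7 units around the table: (6)! circular arrangements.
So 2 × (6)! = 2 × 720 = 1440.

1440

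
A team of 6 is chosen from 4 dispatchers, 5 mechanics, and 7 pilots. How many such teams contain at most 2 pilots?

Split by how many pilots are chosen (0 through 2).
Sum: C(7,0)·C(9,6) + C(7,1)·C(9,5) + C(7,2)·C(9,4) = 84 + 882 + 2646 = 3612.

3612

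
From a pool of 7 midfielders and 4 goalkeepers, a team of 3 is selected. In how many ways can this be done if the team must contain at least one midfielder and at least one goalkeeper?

126

With no constraint there are C(11,3) = 165 possible selections.
Subtract selections that omit an entire group: no midfielders → C(4,3) = 4; no goalkeepers → C(7,3) = 35.
Both groups omitted at once is impossible, so 165 − 39 = 126.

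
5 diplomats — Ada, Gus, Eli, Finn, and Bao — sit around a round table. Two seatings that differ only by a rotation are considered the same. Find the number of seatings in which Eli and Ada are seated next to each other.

12

Glue Eli and Ada into a block (2 internal orders). Seating 4 units around a circle gives (3)! arrangements.
So 2 × (3)! = 2 × 6 = 12.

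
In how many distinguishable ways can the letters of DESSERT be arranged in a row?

1260

DESSERT has 7 letters with E appearing twice and S appearing twice.
So there are 7! / (2!·2!) = 1260 distinguishable arrangements.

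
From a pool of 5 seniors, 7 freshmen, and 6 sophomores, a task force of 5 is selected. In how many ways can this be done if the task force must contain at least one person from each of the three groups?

Unrestricted: C(18,5) = 8568 ways to pick any 5 of the 18.
Subtract selections that omit an entire group: no seniors → C(13,5) = 1287; no freshmen → C(11,5) = 462; no sophomores → C(12,5) = 792.
Add back selections omitting two groups (i.e. drawn from a single group): C(5,5) + C(7,5) + C(6,5) = 28.
By inclusion–exclusion: 8568 − 2541 + 28 = 6055.

6055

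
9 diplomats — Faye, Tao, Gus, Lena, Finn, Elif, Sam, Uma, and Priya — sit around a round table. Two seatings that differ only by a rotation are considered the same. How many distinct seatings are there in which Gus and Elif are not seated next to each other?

Without the restriction there are (8)! = 40320 seatings.
Seatings with Gus beside Elif: treat them as a block with 2 internal orders, giving 2 × (7)! = 10080.
Subtracting, 40320 − 10080 = 30240.

30240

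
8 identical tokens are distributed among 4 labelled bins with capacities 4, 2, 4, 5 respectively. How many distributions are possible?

61

Without the upper bounds there are C(11,3) = 165 ways to split 8 among 4 bins.
Subtract solutions that violate a single cap (substitute x_i' = x_i − (cap_i+1)): x_1 ≥ 5 gives C(6,3) = 20; x_2 ≥ 3 gives C(8,3) = 56; x_3 ≥ 5 gives C(6,3) = 20; x_4 ≥ 6 gives C(5,3) = 10. Together 106.
Add back pairs where two caps are both exceeded: 1 + 0 + 0 + 1 + 0 + 0 = 2.
By inclusion–exclusion the count is 165 − 106 + 2 = 61.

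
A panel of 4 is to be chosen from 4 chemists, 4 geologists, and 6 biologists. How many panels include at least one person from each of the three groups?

528

Unrestricted: C(14,4) = 1001 ways to pick any 4 of the 14.
Selections missing a whole group: no chemists → C(10,4) = 210; no geologists → C(10,4) = 210; no biologists → C(8,4) = 70.
Add back selections omitting two groups (i.e. drawn from a single group): C(4,4) + C(4,4) + C(6,4) = 17.
By inclusion–exclusion: 1001 − 490 + 17 = 528.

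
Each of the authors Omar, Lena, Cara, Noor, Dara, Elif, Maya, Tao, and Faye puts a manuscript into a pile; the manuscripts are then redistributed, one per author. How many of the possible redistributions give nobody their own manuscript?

Let Aᵢ be the assignments in which author i gets their own manuscript. We want the size of the complement of A₁∪…∪A_9.
By inclusion–exclusion this is Σ_{j=0}^{9} (−1)^j C(9,j)·(9−j)!.
Computing: 362880 − 362880 + 181440 − 60480 + 15120 − 3024 + 504 − 72 + 9 − 1 = 133496.

133496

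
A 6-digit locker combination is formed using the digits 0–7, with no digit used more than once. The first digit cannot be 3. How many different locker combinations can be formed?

17640

The first digit has 8−1 = 7 choices (anything except 3).
The remaining 5 digits are filled from the other 7 symbols without repetition: 7 × 6 × 5 × 4 × 3 = 2520.
Total: 7 × 2520 = 17640.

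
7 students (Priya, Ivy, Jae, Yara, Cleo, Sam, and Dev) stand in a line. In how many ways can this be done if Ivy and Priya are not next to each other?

Of the 7! = 5040 arrangements, those with Ivy and Priya adjacent number 2 × 6! = 1440 (treat the pair as a block with 2 internal orders).
Complementary counting: 5040 − 1440 = 3600.

3600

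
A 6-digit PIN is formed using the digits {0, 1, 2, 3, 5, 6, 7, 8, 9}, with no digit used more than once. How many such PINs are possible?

60480

This is a permutation of 6 out of 9: P(9,6) = 9!/3!.
9 × 8 × 7 × 6 × 5 × 4 = 60480.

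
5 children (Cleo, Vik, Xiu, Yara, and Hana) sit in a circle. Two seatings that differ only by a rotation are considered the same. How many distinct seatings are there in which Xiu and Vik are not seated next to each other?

12

Without the restriction there are (4)! = 24 seatings.
Those with Xiu next to Vik: fuse the pair into one unit and seat 4 units around a circle — 2·(3)! = 12.
Subtracting, 24 − 12 = 12.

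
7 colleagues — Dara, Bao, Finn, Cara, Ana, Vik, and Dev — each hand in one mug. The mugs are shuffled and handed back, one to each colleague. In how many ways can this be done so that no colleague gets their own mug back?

Let Aᵢ be the assignments in which colleague i gets their own mug. We want the size of the complement of A₁∪…∪A_7.
By inclusion–exclusion this is Σ_{j=0}^{7} (−1)^j C(7,j)·(7−j)!.
Computing: 5040 − 5040 + 2520 − 840 + 210 − 42 + 7 − 1 = 1854.

1854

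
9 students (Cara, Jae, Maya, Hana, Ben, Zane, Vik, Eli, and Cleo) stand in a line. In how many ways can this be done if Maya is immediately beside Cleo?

80640

Treat {Maya, Cleo} as a single unit. There are 8 units to order, and the pair itself can be ordered 2 ways.
So the count is 2·(8)! = 80640.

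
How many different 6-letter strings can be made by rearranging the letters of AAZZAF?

60

AAZZAF has 6 letters with A appearing 3 times and Z appearing twice.
Dividing 6! = 720 by 3!·2! = 12 for the repeated letters gives 60.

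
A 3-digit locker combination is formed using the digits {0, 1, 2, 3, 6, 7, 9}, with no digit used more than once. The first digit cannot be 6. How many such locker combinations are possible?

180

The first digit has 7−1 = 6 choices (anything except 6).
The remaining 2 digits are filled from the other 6 symbols without repetition: 6 × 5 = 30.
Total: 6 × 30 = 180.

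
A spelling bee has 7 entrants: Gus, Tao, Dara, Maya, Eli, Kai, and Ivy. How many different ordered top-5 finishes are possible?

This is an ordered selection of 5 from 7: P(7,5).
That gives 7 × 6 × 5 × 4 × 3 = 2520.

2520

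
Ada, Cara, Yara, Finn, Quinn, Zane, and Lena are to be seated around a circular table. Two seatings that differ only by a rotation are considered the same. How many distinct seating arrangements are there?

Seat Ada anywhere (absorbing the rotational symmetry), then permute the other 6: (6)! = 720.

720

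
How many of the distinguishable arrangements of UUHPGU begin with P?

Fix P in the first position and arrange the remaining 5 letters.
Those 5 letters have U appearing 3 times, giving (5)!/(3!) = 20.

20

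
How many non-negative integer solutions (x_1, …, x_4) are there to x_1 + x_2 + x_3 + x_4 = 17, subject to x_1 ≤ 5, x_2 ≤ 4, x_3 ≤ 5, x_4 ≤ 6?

20

Ignoring the caps, the number of non-negative solutions to x_1+…+x_4 = 17 is C(20,3) = 1140.
Subtract solutions that violate a single cap (substitute x_i' = x_i − (cap_i+1)): x_1 ≥ 6 gives C(14,3) = 364; x_2 ≥ 5 gives C(15,3) = 455; x_3 ≥ 6 gives C(14,3) = 364; x_4 ≥ 7 gives C(13,3) = 286. Together 1469.
Add back pairs where two caps are both exceeded: 84 + 56 + 35 + 84 + 56 + 35 = 350.
Subtract triples: 1 + 0 + 0 + 0 = 1.
By inclusion–exclusion the count is 1140 − 1469 + 350 − 1 = 20.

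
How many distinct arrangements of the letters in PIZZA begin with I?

12

With the first slot taken by I, it remains to arrange the other 4 letters (PZZA).
Those 4 letters have Z appearing twice, giving (4)!/(2!) = 12.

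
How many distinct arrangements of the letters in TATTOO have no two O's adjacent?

There are 6!/(3!·2!) = 60 arrangements of TATTOO in total.
Arrangements with the O's together: treat OO as one letter, giving (5)!/(3!) = 20.
Subtracting, 60 − 20 = 40 arrangements keep the O's apart.

40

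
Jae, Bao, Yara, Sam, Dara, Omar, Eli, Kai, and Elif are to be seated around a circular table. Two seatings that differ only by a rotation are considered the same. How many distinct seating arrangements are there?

Fix one person's seat to break rotational symmetry; the remaining 8 people can be arranged in (8)! = 40320 ways.

40320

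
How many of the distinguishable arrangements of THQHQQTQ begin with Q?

210

With the first slot taken by Q, it remains to arrange the other 7 letters (THHQQTQ).
Those 7 letters have H appearing twice, Q appearing 3 times, and T appearing twice, giving (7)!/(3!·2!·2!) = 210.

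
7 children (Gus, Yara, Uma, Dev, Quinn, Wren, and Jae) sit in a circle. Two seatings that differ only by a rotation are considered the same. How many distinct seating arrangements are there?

720

Fix one person's seat to break rotational symmetry; the remaining 6 people can be arranged in (6)! = 720 ways.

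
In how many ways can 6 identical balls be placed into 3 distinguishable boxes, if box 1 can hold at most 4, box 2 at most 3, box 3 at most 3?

13

By stars and bars, unrestricted non-negative solutions to x_1+…+x_3 = 6 number C(6+2,2) = 28.
Subtract solutions that violate a single cap (substitute x_i' = x_i − (cap_i+1)): x_1 ≥ 5 gives C(3,2) = 3; x_2 ≥ 4 gives C(4,2) = 6; x_3 ≥ 4 gives C(4,2) = 6. Together 15.
No two caps can be exceeded simultaneously, so the pair terms are all 0.
By inclusion–exclusion the count is 28 − 15 + 0 = 13.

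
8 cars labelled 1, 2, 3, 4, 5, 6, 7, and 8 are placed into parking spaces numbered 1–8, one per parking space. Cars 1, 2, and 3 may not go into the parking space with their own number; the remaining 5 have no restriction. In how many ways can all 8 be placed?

27240

Let Aᵢ (for i ∈ {1, 2, 3}) be the placements that put car i in its forbidden parking space. Any j of these fix j positions, leaving (8−j)! ways to fill the rest, and there are C(3,j) ways to pick which j.
By inclusion–exclusion, the number of valid placements is Σ_{j=0}^{3} (−1)^j C(3,j)·(8−j)!.
Computing: 40320 − 15120 + 2160 − 120 = 27240.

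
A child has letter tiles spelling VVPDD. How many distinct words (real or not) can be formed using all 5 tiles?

30

The 5 letters of VVPDD have repeats: D appearing twice and V appearing twice.
So there are 5! / (2!·2!) = 30 distinguishable arrangements.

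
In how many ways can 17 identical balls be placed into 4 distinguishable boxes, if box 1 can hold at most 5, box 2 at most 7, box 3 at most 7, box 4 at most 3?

52

By stars and bars, unrestricted non-negative solutions to x_1+…+x_4 = 17 number C(17+3,3) = 1140.
Subtract solutions that violate a single cap (substitute x_i' = x_i − (cap_i+1)): x_1 ≥ 6 gives C(14,3) = 364; x_2 ≥ 8 gives C(12,3) = 220; x_3 ≥ 8 gives C(12,3) = 220; x_4 ≥ 4 gives C(16,3) = 560. Together 1364.
Add back pairs where two caps are both exceeded: 20 + 20 + 120 + 4 + 56 + 56 = 276.
By inclusion–exclusion the count is 1140 − 1364 + 276 = 52.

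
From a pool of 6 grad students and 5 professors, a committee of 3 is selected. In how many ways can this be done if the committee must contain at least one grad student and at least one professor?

135

With no constraint there are C(11,3) = 165 possible selections.
Subtract selections that omit an entire group: no grad students → C(5,3) = 10; no professors → C(6,3) = 20.
Both groups omitted at once is impossible, so 165 − 30 = 135.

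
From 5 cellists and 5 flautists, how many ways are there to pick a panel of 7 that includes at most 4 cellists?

110

Split by how many cellists are chosen (0 through 4).
Sum: C(5,0)·C(5,7) + C(5,1)·C(5,6) + C(5,2)·C(5,5) + C(5,3)·C(5,4) + C(5,4)·C(5,3) = 0 + 0 + 10 + 50 + 50 = 110.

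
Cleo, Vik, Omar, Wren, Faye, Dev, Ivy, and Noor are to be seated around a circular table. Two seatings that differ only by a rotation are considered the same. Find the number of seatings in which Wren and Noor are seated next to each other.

1440

Glue Wren and Noor into a block (2 internal orders). Seating 7 units around a circle gives (6)! arrangements.
So 2 × (6)! = 2 × 720 = 1440.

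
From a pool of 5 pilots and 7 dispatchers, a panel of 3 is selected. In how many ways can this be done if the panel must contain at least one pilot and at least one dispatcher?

175

Unrestricted: C(12,3) = 220 ways to pick any 3 of the 12.
Subtract selections that omit an entire group: no pilots → C(7,3) = 35; no dispatchers → C(5,3) = 10.
Both groups omitted at once is impossible, so 220 − 45 = 175.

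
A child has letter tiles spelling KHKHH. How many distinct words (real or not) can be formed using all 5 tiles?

Letter multiplicities in KHKHH: H×3, K×2.
Dividing 5! = 120 by 3!·2! = 12 for the repeated letters gives 10.

10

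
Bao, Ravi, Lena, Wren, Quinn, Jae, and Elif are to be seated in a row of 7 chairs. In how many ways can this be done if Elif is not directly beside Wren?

3600

Of the 7! = 5040 arrangements, those with Elif and Wren adjacent number 2 × 6! = 1440 (treat the pair as a block with 2 internal orders).
Complementary counting: 5040 − 1440 = 3600.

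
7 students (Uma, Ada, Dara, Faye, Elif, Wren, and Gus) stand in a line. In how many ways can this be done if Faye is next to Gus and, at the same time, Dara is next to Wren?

480

Treat {Faye,Gus} as one block (2 orders) and {Dara,Wren} as another (2 orders).
That leaves 5 units to arrange: 2 × 2 × 5! = 4 × 120 = 480.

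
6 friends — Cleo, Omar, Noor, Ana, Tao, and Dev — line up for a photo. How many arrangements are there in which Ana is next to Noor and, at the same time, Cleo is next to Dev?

96

Treat {Ana,Noor} as one block (2 orders) and {Cleo,Dev} as another (2 orders).
That leaves 4 units to arrange: 2 × 2 × 4! = 4 × 24 = 96.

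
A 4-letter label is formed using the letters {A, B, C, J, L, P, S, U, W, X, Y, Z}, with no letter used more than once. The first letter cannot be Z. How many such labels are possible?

The first letter has 12−1 = 11 choices (anything except Z).
The remaining 3 letters are filled from the other 11 symbols without repetition: 11 × 10 × 9 = 990.
Total: 11 × 990 = 10890.

10890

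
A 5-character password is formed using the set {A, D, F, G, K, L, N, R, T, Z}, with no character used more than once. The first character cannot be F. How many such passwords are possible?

The first character has 10−1 = 9 choices (anything except F).
The remaining 4 characters are filled from the other 9 symbols without repetition: 9 × 8 × 7 × 6 = 3024.
Total: 9 × 3024 = 27216.

27216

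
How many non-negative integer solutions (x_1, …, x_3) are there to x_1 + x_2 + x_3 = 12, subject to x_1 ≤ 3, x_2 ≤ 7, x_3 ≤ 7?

By stars and bars, unrestricted non-negative solutions to x_1+…+x_3 = 12 number C(12+2,2) = 91.
Subtract solutions that violate a single cap (substitute x_i' = x_i − (cap_i+1)): x_1 ≥ 4 gives C(10,2) = 45; x_2 ≥ 8 gives C(6,2) = 15; x_3 ≥ 8 gives C(6,2) = 15. Together 75.
Add back pairs where two caps are both exceeded: 1 + 1 + 0 = 2.
By inclusion–exclusion the count is 91 − 75 + 2 = 18.

18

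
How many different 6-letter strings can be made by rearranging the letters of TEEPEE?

The 6 letters of TEEPEE have repeats: E appearing 4 times.
Dividing 6! = 720 by 4! = 24 for the repeated letters gives 30.

30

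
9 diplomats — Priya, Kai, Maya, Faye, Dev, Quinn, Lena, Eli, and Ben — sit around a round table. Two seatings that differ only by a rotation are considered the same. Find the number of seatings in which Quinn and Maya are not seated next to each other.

All circular seatings of 9 people number (8)! = 40320.
Seatings with Quinn beside Maya: treat them as a block with 2 internal orders, giving 2 × (7)! = 10080.
Subtracting, 40320 − 10080 = 30240.

30240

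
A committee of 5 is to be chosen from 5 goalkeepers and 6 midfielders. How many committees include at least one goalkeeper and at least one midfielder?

Unrestricted: C(11,5) = 462 ways to pick any 5 of the 11.
Subtract selections that omit an entire group: no goalkeepers → C(6,5) = 6; no midfielders → C(5,5) = 1.
Both groups omitted at once is impossible, so 462 − 7 = 455.

455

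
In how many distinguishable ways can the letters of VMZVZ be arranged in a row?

The 5 letters of VMZVZ have repeats: V appearing twice and Z appearing twice.
So there are 5! / (2!·2!) = 30 distinguishable arrangements.

30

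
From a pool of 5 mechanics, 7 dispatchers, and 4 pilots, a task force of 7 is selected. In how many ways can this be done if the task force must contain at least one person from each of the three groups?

Unrestricted: C(16,7) = 11440 ways to pick any 7 of the 16.
Selections missing a whole group: no mechanics → C(11,7) = 330; no dispatchers → C(9,7) = 36; no pilots → C(12,7) = 792.
Add back selections omitting two groups (i.e. drawn from a single group): C(5,7) + C(7,7) + C(4,7) = 1.
By inclusion–exclusion: 11440 − 1158 + 1 = 10283.

10283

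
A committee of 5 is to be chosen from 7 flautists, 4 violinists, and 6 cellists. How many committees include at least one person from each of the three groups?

With no constraint there are C(17,5) = 6188 possible selections.
Subtract selections that omit an entire group: no flautists → C(10,5) = 252; no violinists → C(13,5) = 1287; no cellists → C(11,5) = 462.
Add back selections omitting two groups (i.e. drawn from a single group): C(7,5) + C(4,5) + C(6,5) = 27.
By inclusion–exclusion: 6188 − 2001 + 27 = 4214.

4214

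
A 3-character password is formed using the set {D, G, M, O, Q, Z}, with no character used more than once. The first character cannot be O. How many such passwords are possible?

100

The first character has 6−1 = 5 choices (anything except O).
The remaining 2 characters are filled from the other 5 symbols without repetition: 5 × 4 = 20.
Total: 5 × 20 = 100.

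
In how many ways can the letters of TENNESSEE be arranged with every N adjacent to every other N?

840

Treat the 2 copies of N as a single block. The multiset to arrange is then {NN, E, E, E, E, S, S, T}, 8 items in all.
That gives (8)!/(4!·2!) = 840 arrangements.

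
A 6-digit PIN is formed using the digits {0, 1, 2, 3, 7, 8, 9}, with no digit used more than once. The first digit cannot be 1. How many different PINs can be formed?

4320

The first digit has 7−1 = 6 choices (anything except 1).
The remaining 5 digits are filled from the other 6 symbols without repetition: 6 × 5 × 4 × 3 × 2 = 720.
Total: 6 × 720 = 4320.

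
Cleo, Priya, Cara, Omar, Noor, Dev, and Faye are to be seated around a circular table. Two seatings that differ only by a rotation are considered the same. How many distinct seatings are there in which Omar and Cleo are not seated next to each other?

Without the restriction there are (6)! = 720 seatings.
Those with Omar next to Cleo: fuse the pair into one unit and seat 6 units around a circle — 2·(5)! = 240.
Subtracting, 720 − 240 = 480.

480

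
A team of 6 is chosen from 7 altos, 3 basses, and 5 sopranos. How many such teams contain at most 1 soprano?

1470

Split by how many sopranos are chosen (0 through 1).
Sum: C(5,0)·C(10,6) + C(5,1)·C(10,5) = 210 + 1260 = 1470.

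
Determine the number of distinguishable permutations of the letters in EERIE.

The 5 letters of EERIE have repeats: E appearing 3 times.
Dividing 5! = 120 by 3! = 6 for the repeated letters gives 20.

20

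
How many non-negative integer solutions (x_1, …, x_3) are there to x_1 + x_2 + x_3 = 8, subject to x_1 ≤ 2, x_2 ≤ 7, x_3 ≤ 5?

By stars and bars, unrestricted non-negative solutions to x_1+…+x_3 = 8 number C(8+2,2) = 45.
Subtract solutions that violate a single cap (substitute x_i' = x_i − (cap_i+1)): x_1 ≥ 3 gives C(7,2) = 21; x_2 ≥ 8 gives C(2,2) = 1; x_3 ≥ 6 gives C(4,2) = 6. Together 28.
No two caps can be exceeded simultaneously, so the pair terms are all 0.
By inclusion–exclusion the count is 45 − 28 + 0 = 17.

17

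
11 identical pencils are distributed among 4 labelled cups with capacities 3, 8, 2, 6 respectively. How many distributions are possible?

74

By stars and bars, unrestricted non-negative solutions to x_1+…+x_4 = 11 number C(11+3,3) = 364.
Subtract solutions that violate a single cap (substitute x_i' = x_i − (cap_i+1)): x_1 ≥ 4 gives C(10,3) = 120; x_2 ≥ 9 gives C(5,3) = 10; x_3 ≥ 3 gives C(11,3) = 165; x_4 ≥ 7 gives C(7,3) = 35. Together 330.
Add back pairs where two caps are both exceeded: 0 + 35 + 1 + 0 + 0 + 4 = 40.
By inclusion–exclusion the count is 364 − 330 + 40 = 74.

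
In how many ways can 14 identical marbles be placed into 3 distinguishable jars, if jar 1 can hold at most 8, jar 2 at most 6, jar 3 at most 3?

Without the upper bounds there are C(16,2) = 120 ways to split 14 among 3 jars.
Subtract solutions that violate a single cap (substitute x_i' = x_i − (cap_i+1)): x_1 ≥ 9 gives C(7,2) = 21; x_2 ≥ 7 gives C(9,2) = 36; x_3 ≥ 4 gives C(12,2) = 66. Together 123.
Add back pairs where two caps are both exceeded: 0 + 3 + 10 = 13.
By inclusion–exclusion the count is 120 − 123 + 13 = 10.

10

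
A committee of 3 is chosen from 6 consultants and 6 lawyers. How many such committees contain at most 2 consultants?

Split by how many consultants are chosen (0 through 2).
Sum: C(6,0)·C(6,3) + C(6,1)·C(6,2) + C(6,2)·C(6,1) = 20 + 90 + 90 = 200.

200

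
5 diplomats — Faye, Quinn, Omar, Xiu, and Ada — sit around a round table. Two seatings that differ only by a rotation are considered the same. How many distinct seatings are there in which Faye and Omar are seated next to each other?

12

Treat {Faye, Omar} as one unit (2 internal orders) and seat the resulting 4 units around the table: (3)! circular arrangements.
So 2 × (3)! = 2 × 6 = 12.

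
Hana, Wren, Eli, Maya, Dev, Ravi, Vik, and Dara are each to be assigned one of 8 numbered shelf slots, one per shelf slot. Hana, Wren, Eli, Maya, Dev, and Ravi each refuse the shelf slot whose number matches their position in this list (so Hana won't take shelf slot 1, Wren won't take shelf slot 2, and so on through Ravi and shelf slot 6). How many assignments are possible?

18806

Let Aᵢ (for 1 ≤ i ≤ 6) be the placements that put person i in their forbidden shelf slot. Any j of these fix j positions, leaving (8−j)! ways to fill the rest, and there are C(6,j) ways to pick which j.
By inclusion–exclusion, the number of valid placements is Σ_{j=0}^{6} (−1)^j C(6,j)·(8−j)!.
Computing: 40320 − 30240 + 10800 − 2400 + 360 − 36 + 2 = 18806.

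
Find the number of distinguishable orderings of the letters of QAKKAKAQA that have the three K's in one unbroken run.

Treat the 3 copies of K as a single block. The multiset to arrange is then {KKK, A, A, A, A, Q, Q}, 7 items in all.
That gives (7)!/(4!·2!) = 105 arrangements.

105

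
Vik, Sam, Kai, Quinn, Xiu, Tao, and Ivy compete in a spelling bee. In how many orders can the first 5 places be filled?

This is an ordered selection of 5 from 7: P(7,5).
That gives 7 × 6 × 5 × 4 × 3 = 2520.

2520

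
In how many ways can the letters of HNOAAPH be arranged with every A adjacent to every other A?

360

Treat the 2 copies of A as a single block. The multiset to arrange is then {AA, H, H, N, O, P}, 6 items in all.
That gives (6)!/(2!) = 360 arrangements.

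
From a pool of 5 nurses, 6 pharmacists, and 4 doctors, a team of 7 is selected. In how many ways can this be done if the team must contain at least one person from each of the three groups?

5949

With no constraint there are C(15,7) = 6435 possible selections.
Selections missing a whole group: no nurses → C(10,7) = 120; no pharmacists → C(9,7) = 36; no doctors → C(11,7) = 330.
Add back selections omitting two groups (i.e. drawn from a single group): C(5,7) + C(6,7) + C(4,7) = 0.
By inclusion–exclusion: 6435 − 486 + 0 = 5949.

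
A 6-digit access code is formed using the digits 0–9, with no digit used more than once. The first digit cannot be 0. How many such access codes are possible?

The first digit has 10−1 = 9 choices (anything except 0).
The remaining 5 digits are filled from the other 9 symbols without repetition: 9 × 8 × 7 × 6 × 5 = 15120.
Total: 9 × 15120 = 136080.

136080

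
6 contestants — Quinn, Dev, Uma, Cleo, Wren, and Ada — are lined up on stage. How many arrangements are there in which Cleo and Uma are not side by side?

There are 6! = 720 arrangements in all. If Cleo and Uma are adjacent, merging them into one block gives 2·(5)! = 240 arrangements.
So 720 − 240 = 480 arrangements keep them apart.

480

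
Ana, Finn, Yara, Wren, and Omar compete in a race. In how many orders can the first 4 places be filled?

There are 5 choices for 1st place, 4 for 2nd, and so on down to 2 for position 4.
That gives 5 × 4 × 3 × 2 = 120.

120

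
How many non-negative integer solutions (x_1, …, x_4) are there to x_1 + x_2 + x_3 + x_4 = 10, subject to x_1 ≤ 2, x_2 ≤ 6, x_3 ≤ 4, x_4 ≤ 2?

Without the upper bounds there are C(13,3) = 286 ways to split 10 among 4 variables.
Subtract solutions that violate a single cap (substitute x_i' = x_i − (cap_i+1)): x_1 ≥ 3 gives C(10,3) = 120; x_2 ≥ 7 gives C(6,3) = 20; x_3 ≥ 5 gives C(8,3) = 56; x_4 ≥ 3 gives C(10,3) = 120. Together 316.
Add back pairs where two caps are both exceeded: 1 + 10 + 35 + 0 + 1 + 10 = 57.
By inclusion–exclusion the count is 286 − 316 + 57 = 27.

27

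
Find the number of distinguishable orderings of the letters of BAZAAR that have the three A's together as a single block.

Treat the 3 copies of A as a single block. The multiset to arrange is then {AAA, B, R, Z}, 4 items in all.
All 4 items are distinct, so there are (4)! = 24 arrangements.

24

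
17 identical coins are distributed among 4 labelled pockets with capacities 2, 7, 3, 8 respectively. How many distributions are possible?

Without the upper bounds there are C(20,3) = 1140 ways to split 17 among 4 pockets.
Subtract solutions that violate a single cap (substitute x_i' = x_i − (cap_i+1)): x_1 ≥ 3 gives C(17,3) = 680; x_2 ≥ 8 gives C(12,3) = 220; x_3 ≥ 4 gives C(16,3) = 560; x_4 ≥ 9 gives C(11,3) = 165. Together 1625.
Add back pairs where two caps are both exceeded: 84 + 286 + 56 + 56 + 1 + 35 = 518.
Subtract triples: 10 + 0 + 4 + 0 = 14.
By inclusion–exclusion the count is 1140 − 1625 + 518 − 14 = 19.

19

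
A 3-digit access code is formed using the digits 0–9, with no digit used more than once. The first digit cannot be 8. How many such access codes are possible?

648

The first digit has 10−1 = 9 choices (anything except 8).
The remaining 2 digits are filled from the other 9 symbols without repetition: 9 × 8 = 72.
Total: 9 × 72 = 648.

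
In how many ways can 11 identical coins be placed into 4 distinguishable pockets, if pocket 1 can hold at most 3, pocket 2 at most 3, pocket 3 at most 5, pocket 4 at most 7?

76

Ignoring the caps, the number of non-negative solutions to x_1+…+x_4 = 11 is C(14,3) = 364.
Subtract solutions that violate a single cap (substitute x_i' = x_i − (cap_i+1)): x_1 ≥ 4 gives C(10,3) = 120; x_2 ≥ 4 gives C(10,3) = 120; x_3 ≥ 6 gives C(8,3) = 56; x_4 ≥ 8 gives C(6,3) = 20. Together 316.
Add back pairs where two caps are both exceeded: 20 + 4 + 0 + 4 + 0 + 0 = 28.
By inclusion–exclusion the count is 364 − 316 + 28 = 76.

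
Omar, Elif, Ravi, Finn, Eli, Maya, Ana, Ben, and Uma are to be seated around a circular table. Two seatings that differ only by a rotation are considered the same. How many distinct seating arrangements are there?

40320

Fix one person's seat to break rotational symmetry; the remaining 8 people can be arranged in (8)! = 40320 ways.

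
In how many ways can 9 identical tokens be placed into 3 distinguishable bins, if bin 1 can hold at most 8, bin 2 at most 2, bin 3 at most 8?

Without the upper bounds there are C(11,2) = 55 ways to split 9 among 3 bins.
Subtract solutions that violate a single cap (substitute x_i' = x_i − (cap_i+1)): x_1 ≥ 9 gives C(2,2) = 1; x_2 ≥ 3 gives C(8,2) = 28; x_3 ≥ 9 gives C(2,2) = 1. Together 30.
No two caps can be exceeded simultaneously, so the pair terms are all 0.
By inclusion–exclusion the count is 55 − 30 + 0 = 25.

25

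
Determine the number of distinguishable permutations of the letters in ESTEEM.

120

The 6 letters of ESTEEM have repeats: E appearing 3 times.
So there are 6! / (3!) = 120 distinguishable arrangements.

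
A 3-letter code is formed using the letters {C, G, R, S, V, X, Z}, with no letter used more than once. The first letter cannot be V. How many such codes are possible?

180

The first letter has 7−1 = 6 choices (anything except V).
The remaining 2 letters are filled from the other 6 symbols without repetition: 6 × 5 = 30.
Total: 6 × 30 = 180.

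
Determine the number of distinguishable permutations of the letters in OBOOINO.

The 7 letters of OBOOINO have repeats: O appearing 4 times.
So there are 7! / (4!) = 210 distinguishable arrangements.

210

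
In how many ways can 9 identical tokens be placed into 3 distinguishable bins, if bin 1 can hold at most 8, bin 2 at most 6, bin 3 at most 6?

Ignoring the caps, the number of non-negative solutions to x_1+…+x_3 = 9 is C(11,2) = 55.
Subtract solutions that violate a single cap (substitute x_i' = x_i − (cap_i+1)): x_1 ≥ 9 gives C(2,2) = 1; x_2 ≥ 7 gives C(4,2) = 6; x_3 ≥ 7 gives C(4,2) = 6. Together 13.
No two caps can be exceeded simultaneously, so the pair terms are all 0.
By inclusion–exclusion the count is 55 − 13 + 0 = 42.

42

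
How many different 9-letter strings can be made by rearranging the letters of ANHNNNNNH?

252

Letter multiplicities in ANHNNNNNH: A×1, H×2, N×6.
Dividing 9! = 362880 by 6!·2! = 1440 for the repeated letters gives 252.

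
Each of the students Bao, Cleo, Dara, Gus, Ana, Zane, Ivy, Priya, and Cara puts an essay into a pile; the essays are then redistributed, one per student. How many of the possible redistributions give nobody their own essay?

This is the derangement count D_9: permutations of 9 items with no fixed point.
By inclusion–exclusion this is Σ_{j=0}^{9} (−1)^j C(9,j)·(9−j)!.
Computing: 362880 − 362880 + 181440 − 60480 + 15120 − 3024 + 504 − 72 + 9 − 1 = 133496.

133496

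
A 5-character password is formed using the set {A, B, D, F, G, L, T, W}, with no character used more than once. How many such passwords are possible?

6720

This is a permutation of 5 out of 8: P(8,5) = 8!/3!.
That product is 8 × 7 × 6 × 5 × 4 = 6720.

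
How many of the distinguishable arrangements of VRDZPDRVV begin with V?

With the first slot taken by V, it remains to arrange the other 8 letters (RDZPDRVV).
Those 8 letters have D appearing twice, R appearing twice, and V appearing twice, giving (8)!/(2!·2!·2!) = 5040.

5040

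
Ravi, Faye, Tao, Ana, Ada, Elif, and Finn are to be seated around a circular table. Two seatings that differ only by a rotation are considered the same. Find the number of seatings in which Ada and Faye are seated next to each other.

Treat {Ada, Faye} as one unit (2 internal orders) and seat the resulting 6 units around the table: (5)! circular arrangements.
So 2 × (5)! = 2 × 120 = 240.

240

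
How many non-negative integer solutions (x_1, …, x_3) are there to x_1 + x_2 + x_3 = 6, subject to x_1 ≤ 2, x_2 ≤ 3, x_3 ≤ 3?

6

Without the upper bounds there are C(8,2) = 28 ways to split 6 among 3 variables.
Subtract solutions that violate a single cap (substitute x_i' = x_i − (cap_i+1)): x_1 ≥ 3 gives C(5,2) = 10; x_2 ≥ 4 gives C(4,2) = 6; x_3 ≥ 4 gives C(4,2) = 6. Together 22.
No two caps can be exceeded simultaneously, so the pair terms are all 0.
By inclusion–exclusion the count is 28 − 22 + 0 = 6.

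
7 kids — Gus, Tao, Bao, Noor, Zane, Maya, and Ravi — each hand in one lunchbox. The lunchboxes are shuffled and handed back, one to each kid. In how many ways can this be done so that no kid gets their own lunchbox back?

1854

Let Aᵢ be the assignments in which kid i gets their own lunchbox. We want the size of the complement of A₁∪…∪A_7.
By inclusion–exclusion this is Σ_{j=0}^{7} (−1)^j C(7,j)·(7−j)!.
Computing: 5040 − 5040 + 2520 − 840 + 210 − 42 + 7 − 1 = 1854.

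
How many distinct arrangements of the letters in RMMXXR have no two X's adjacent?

60

There are 6!/(2!·2!·2!) = 90 arrangements of RMMXXR in total.
Arrangements with the X's together: treat XX as one letter, giving (5)!/(2!·2!) = 30.
Hence 90 − 30 = 60.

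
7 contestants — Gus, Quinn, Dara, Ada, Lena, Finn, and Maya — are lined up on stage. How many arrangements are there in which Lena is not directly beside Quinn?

There are 7! = 5040 arrangements in all. If Lena and Quinn are adjacent, merging them into one block gives 2·(6)! = 1440 arrangements.
Complementary counting: 5040 − 1440 = 3600.

3600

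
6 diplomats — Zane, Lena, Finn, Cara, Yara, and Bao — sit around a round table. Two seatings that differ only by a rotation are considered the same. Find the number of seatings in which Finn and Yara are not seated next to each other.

Without the restriction there are (5)! = 120 seatings.
Those with Finn next to Yara: fuse the pair into one unit and seat 5 units around a circle — 2·(4)! = 48.
Subtracting, 120 − 48 = 72.

72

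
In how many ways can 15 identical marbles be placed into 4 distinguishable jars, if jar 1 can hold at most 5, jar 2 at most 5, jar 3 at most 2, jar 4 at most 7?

Ignoring the caps, the number of non-negative solutions to x_1+…+x_4 = 15 is C(18,3) = 816.
Subtract solutions that violate a single cap (substitute x_i' = x_i − (cap_i+1)): x_1 ≥ 6 gives C(12,3) = 220; x_2 ≥ 6 gives C(12,3) = 220; x_3 ≥ 3 gives C(15,3) = 455; x_4 ≥ 8 gives C(10,3) = 120. Together 1015.
Add back pairs where two caps are both exceeded: 20 + 84 + 4 + 84 + 4 + 35 = 231.
Subtract triples: 1 + 0 + 0 + 0 = 1.
By inclusion–exclusion the count is 816 − 1015 + 231 − 1 = 31.

31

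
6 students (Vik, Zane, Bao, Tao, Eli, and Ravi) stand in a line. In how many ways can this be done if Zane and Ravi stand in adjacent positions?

Place the 4 others and the Zane-Ravi pair as 5 objects in a line; the pair has 2 internal arrangements.
So the count is 2·(5)! = 240.

240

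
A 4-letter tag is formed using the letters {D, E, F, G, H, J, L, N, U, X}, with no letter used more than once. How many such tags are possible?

5040

Choose and order 4 of the 10 symbols: the first letter has 10 options, the next 9, then 8, 7.
That product is 10 × 9 × 8 × 7 = 5040.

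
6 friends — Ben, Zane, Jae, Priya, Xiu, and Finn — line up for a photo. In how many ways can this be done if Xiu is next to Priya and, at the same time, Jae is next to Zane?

Treat {Xiu,Priya} as one block (2 orders) and {Jae,Zane} as another (2 orders).
That leaves 4 units to arrange: 2 × 2 × 4! = 4 × 24 = 96.

96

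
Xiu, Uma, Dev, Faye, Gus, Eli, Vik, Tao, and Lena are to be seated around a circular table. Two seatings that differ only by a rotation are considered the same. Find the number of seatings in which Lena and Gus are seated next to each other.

10080

Glue Lena and Gus into a block (2 internal orders). Seating 8 units around a circle gives (7)! arrangements.
So 2 × (7)! = 2 × 5040 = 10080.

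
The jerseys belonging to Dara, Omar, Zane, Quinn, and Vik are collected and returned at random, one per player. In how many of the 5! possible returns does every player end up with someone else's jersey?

This is the derangement count D_5: permutations of 5 items with no fixed point.
By inclusion–exclusion this is Σ_{j=0}^{5} (−1)^j C(5,j)·(5−j)!.
Computing: 120 − 120 + 60 − 20 + 5 − 1 = 44.

44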